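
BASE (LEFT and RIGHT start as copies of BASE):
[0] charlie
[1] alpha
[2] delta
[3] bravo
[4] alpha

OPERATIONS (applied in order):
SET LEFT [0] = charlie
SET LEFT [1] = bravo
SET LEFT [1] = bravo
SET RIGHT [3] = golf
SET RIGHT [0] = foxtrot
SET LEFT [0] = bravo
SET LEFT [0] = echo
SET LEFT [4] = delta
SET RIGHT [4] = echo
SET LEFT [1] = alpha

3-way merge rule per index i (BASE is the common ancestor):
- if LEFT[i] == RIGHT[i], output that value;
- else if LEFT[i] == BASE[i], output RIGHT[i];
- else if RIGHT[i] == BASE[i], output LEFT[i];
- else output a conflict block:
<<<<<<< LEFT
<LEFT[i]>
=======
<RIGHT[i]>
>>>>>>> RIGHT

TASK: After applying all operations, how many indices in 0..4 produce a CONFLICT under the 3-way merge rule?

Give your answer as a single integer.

Answer: 2

Derivation:
Final LEFT:  [echo, alpha, delta, bravo, delta]
Final RIGHT: [foxtrot, alpha, delta, golf, echo]
i=0: BASE=charlie L=echo R=foxtrot all differ -> CONFLICT
i=1: L=alpha R=alpha -> agree -> alpha
i=2: L=delta R=delta -> agree -> delta
i=3: L=bravo=BASE, R=golf -> take RIGHT -> golf
i=4: BASE=alpha L=delta R=echo all differ -> CONFLICT
Conflict count: 2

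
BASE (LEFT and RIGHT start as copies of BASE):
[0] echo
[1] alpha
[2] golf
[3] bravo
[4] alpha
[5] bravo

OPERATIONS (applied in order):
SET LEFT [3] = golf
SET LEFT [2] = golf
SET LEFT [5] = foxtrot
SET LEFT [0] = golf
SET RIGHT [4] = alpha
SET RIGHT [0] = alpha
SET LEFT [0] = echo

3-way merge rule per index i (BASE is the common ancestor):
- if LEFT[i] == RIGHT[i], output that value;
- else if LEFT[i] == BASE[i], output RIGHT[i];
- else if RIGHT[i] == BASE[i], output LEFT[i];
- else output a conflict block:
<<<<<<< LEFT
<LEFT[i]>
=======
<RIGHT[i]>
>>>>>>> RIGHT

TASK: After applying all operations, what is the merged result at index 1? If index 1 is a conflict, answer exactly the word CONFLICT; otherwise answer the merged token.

Answer: alpha

Derivation:
Final LEFT:  [echo, alpha, golf, golf, alpha, foxtrot]
Final RIGHT: [alpha, alpha, golf, bravo, alpha, bravo]
i=0: L=echo=BASE, R=alpha -> take RIGHT -> alpha
i=1: L=alpha R=alpha -> agree -> alpha
i=2: L=golf R=golf -> agree -> golf
i=3: L=golf, R=bravo=BASE -> take LEFT -> golf
i=4: L=alpha R=alpha -> agree -> alpha
i=5: L=foxtrot, R=bravo=BASE -> take LEFT -> foxtrot
Index 1 -> alpha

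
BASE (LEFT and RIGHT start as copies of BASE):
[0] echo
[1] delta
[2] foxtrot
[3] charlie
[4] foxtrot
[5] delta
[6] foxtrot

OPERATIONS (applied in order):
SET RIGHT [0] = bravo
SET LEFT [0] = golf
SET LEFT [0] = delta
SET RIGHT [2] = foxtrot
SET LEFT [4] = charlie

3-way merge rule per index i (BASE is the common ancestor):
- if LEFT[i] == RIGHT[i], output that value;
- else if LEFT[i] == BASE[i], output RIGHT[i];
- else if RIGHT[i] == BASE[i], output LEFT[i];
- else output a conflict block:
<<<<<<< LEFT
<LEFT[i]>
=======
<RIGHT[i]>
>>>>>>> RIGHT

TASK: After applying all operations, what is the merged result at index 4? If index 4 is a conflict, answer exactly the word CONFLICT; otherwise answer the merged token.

Answer: charlie

Derivation:
Final LEFT:  [delta, delta, foxtrot, charlie, charlie, delta, foxtrot]
Final RIGHT: [bravo, delta, foxtrot, charlie, foxtrot, delta, foxtrot]
i=0: BASE=echo L=delta R=bravo all differ -> CONFLICT
i=1: L=delta R=delta -> agree -> delta
i=2: L=foxtrot R=foxtrot -> agree -> foxtrot
i=3: L=charlie R=charlie -> agree -> charlie
i=4: L=charlie, R=foxtrot=BASE -> take LEFT -> charlie
i=5: L=delta R=delta -> agree -> delta
i=6: L=foxtrot R=foxtrot -> agree -> foxtrot
Index 4 -> charlie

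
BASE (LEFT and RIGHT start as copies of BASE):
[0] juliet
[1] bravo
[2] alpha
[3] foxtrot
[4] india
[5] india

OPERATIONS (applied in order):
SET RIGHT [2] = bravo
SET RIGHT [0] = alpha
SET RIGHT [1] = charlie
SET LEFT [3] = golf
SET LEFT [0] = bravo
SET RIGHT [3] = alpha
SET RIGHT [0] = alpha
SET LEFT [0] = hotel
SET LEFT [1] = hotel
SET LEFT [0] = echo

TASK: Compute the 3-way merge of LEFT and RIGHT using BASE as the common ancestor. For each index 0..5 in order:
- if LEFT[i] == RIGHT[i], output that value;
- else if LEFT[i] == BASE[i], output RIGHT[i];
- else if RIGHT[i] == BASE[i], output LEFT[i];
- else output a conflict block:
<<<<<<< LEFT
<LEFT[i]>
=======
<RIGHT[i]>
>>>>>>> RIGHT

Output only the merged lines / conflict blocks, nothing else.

Final LEFT:  [echo, hotel, alpha, golf, india, india]
Final RIGHT: [alpha, charlie, bravo, alpha, india, india]
i=0: BASE=juliet L=echo R=alpha all differ -> CONFLICT
i=1: BASE=bravo L=hotel R=charlie all differ -> CONFLICT
i=2: L=alpha=BASE, R=bravo -> take RIGHT -> bravo
i=3: BASE=foxtrot L=golf R=alpha all differ -> CONFLICT
i=4: L=india R=india -> agree -> india
i=5: L=india R=india -> agree -> india

Answer: <<<<<<< LEFT
echo
=======
alpha
>>>>>>> RIGHT
<<<<<<< LEFT
hotel
=======
charlie
>>>>>>> RIGHT
bravo
<<<<<<< LEFT
golf
=======
alpha
>>>>>>> RIGHT
india
india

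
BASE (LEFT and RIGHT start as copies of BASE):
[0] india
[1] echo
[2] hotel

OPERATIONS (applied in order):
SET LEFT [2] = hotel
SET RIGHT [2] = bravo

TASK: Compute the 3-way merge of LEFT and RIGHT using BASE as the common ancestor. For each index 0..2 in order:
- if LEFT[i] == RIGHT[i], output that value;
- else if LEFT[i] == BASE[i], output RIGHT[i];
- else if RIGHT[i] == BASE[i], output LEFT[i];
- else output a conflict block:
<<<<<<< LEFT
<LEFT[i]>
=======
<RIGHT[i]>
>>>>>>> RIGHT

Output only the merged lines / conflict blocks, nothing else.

Final LEFT:  [india, echo, hotel]
Final RIGHT: [india, echo, bravo]
i=0: L=india R=india -> agree -> india
i=1: L=echo R=echo -> agree -> echo
i=2: L=hotel=BASE, R=bravo -> take RIGHT -> bravo

Answer: india
echo
bravo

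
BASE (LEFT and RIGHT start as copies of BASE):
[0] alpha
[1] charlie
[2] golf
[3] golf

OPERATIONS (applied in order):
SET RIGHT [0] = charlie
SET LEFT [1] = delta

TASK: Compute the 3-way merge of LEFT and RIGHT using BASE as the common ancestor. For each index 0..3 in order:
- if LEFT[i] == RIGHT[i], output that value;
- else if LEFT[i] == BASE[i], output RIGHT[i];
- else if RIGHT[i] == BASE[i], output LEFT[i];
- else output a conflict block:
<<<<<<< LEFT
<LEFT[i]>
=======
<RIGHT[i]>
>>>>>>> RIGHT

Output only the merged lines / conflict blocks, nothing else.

Answer: charlie
delta
golf
golf

Derivation:
Final LEFT:  [alpha, delta, golf, golf]
Final RIGHT: [charlie, charlie, golf, golf]
i=0: L=alpha=BASE, R=charlie -> take RIGHT -> charlie
i=1: L=delta, R=charlie=BASE -> take LEFT -> delta
i=2: L=golf R=golf -> agree -> golf
i=3: L=golf R=golf -> agree -> golf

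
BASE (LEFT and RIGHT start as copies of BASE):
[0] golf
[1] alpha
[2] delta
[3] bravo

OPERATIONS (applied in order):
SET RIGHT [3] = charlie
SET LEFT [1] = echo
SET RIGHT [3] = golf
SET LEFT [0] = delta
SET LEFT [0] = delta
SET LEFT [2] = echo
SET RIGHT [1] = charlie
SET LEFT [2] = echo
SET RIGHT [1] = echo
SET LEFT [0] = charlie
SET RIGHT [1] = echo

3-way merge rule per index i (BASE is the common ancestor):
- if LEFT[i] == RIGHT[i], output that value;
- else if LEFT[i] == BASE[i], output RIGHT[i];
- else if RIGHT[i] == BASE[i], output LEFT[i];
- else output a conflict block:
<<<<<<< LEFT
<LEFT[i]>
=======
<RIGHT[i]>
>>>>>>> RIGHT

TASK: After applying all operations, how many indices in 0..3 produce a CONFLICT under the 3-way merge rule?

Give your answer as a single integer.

Answer: 0

Derivation:
Final LEFT:  [charlie, echo, echo, bravo]
Final RIGHT: [golf, echo, delta, golf]
i=0: L=charlie, R=golf=BASE -> take LEFT -> charlie
i=1: L=echo R=echo -> agree -> echo
i=2: L=echo, R=delta=BASE -> take LEFT -> echo
i=3: L=bravo=BASE, R=golf -> take RIGHT -> golf
Conflict count: 0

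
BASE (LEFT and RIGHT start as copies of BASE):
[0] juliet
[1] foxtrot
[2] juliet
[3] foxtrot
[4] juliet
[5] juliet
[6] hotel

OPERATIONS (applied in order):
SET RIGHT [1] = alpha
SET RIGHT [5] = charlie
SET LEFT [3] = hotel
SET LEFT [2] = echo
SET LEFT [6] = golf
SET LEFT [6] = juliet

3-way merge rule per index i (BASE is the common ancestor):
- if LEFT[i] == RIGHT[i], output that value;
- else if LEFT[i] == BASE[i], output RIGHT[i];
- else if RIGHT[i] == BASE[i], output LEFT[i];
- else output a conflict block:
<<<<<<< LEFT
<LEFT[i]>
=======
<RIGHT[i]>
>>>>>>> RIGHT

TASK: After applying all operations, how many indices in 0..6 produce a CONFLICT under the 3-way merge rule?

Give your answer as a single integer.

Final LEFT:  [juliet, foxtrot, echo, hotel, juliet, juliet, juliet]
Final RIGHT: [juliet, alpha, juliet, foxtrot, juliet, charlie, hotel]
i=0: L=juliet R=juliet -> agree -> juliet
i=1: L=foxtrot=BASE, R=alpha -> take RIGHT -> alpha
i=2: L=echo, R=juliet=BASE -> take LEFT -> echo
i=3: L=hotel, R=foxtrot=BASE -> take LEFT -> hotel
i=4: L=juliet R=juliet -> agree -> juliet
i=5: L=juliet=BASE, R=charlie -> take RIGHT -> charlie
i=6: L=juliet, R=hotel=BASE -> take LEFT -> juliet
Conflict count: 0

Answer: 0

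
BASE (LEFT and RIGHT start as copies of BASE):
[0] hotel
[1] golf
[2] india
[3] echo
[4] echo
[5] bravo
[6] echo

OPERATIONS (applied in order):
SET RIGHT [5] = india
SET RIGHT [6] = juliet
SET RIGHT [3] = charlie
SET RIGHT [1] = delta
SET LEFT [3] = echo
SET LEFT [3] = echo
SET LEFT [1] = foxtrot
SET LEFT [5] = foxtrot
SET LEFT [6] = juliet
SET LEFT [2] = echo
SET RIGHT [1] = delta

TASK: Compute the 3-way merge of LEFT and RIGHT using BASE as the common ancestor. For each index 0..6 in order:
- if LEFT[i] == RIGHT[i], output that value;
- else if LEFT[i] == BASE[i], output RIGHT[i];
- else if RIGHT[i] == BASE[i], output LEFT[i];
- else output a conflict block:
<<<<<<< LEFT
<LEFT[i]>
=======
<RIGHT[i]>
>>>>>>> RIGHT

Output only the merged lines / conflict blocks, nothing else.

Final LEFT:  [hotel, foxtrot, echo, echo, echo, foxtrot, juliet]
Final RIGHT: [hotel, delta, india, charlie, echo, india, juliet]
i=0: L=hotel R=hotel -> agree -> hotel
i=1: BASE=golf L=foxtrot R=delta all differ -> CONFLICT
i=2: L=echo, R=india=BASE -> take LEFT -> echo
i=3: L=echo=BASE, R=charlie -> take RIGHT -> charlie
i=4: L=echo R=echo -> agree -> echo
i=5: BASE=bravo L=foxtrot R=india all differ -> CONFLICT
i=6: L=juliet R=juliet -> agree -> juliet

Answer: hotel
<<<<<<< LEFT
foxtrot
=======
delta
>>>>>>> RIGHT
echo
charlie
echo
<<<<<<< LEFT
foxtrot
=======
india
>>>>>>> RIGHT
juliet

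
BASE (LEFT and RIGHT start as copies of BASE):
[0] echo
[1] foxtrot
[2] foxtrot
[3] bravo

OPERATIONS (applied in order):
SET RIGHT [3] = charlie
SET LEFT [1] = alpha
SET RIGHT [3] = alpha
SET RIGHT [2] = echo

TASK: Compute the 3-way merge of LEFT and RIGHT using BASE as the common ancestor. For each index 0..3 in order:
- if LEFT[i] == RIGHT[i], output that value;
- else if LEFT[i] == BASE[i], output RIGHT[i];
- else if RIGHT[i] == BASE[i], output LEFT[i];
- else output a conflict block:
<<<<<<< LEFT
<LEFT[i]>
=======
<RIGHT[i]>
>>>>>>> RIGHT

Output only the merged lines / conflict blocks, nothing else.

Final LEFT:  [echo, alpha, foxtrot, bravo]
Final RIGHT: [echo, foxtrot, echo, alpha]
i=0: L=echo R=echo -> agree -> echo
i=1: L=alpha, R=foxtrot=BASE -> take LEFT -> alpha
i=2: L=foxtrot=BASE, R=echo -> take RIGHT -> echo
i=3: L=bravo=BASE, R=alpha -> take RIGHT -> alpha

Answer: echo
alpha
echo
alpha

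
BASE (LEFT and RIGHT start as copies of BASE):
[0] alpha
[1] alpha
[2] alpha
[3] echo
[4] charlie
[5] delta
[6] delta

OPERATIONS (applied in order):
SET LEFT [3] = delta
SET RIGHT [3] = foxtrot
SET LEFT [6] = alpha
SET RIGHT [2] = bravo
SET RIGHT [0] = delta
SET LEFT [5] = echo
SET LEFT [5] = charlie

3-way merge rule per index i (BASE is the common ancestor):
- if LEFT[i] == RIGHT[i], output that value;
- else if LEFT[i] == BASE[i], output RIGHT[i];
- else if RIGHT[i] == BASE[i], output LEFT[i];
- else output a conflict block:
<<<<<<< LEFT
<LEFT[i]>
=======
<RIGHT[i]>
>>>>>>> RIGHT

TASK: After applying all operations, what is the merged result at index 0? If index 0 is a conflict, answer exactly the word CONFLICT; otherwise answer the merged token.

Answer: delta

Derivation:
Final LEFT:  [alpha, alpha, alpha, delta, charlie, charlie, alpha]
Final RIGHT: [delta, alpha, bravo, foxtrot, charlie, delta, delta]
i=0: L=alpha=BASE, R=delta -> take RIGHT -> delta
i=1: L=alpha R=alpha -> agree -> alpha
i=2: L=alpha=BASE, R=bravo -> take RIGHT -> bravo
i=3: BASE=echo L=delta R=foxtrot all differ -> CONFLICT
i=4: L=charlie R=charlie -> agree -> charlie
i=5: L=charlie, R=delta=BASE -> take LEFT -> charlie
i=6: L=alpha, R=delta=BASE -> take LEFT -> alpha
Index 0 -> delta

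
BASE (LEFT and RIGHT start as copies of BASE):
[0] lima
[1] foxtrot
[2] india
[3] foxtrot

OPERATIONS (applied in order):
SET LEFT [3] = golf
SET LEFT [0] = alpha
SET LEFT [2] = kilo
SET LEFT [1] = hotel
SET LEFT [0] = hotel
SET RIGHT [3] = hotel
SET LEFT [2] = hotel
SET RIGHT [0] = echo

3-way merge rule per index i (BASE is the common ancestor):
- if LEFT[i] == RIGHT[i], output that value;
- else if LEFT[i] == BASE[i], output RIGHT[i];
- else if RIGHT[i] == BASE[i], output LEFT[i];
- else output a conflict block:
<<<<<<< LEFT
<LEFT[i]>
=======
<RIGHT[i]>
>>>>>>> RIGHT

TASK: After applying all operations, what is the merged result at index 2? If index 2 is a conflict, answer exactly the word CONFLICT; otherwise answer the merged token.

Final LEFT:  [hotel, hotel, hotel, golf]
Final RIGHT: [echo, foxtrot, india, hotel]
i=0: BASE=lima L=hotel R=echo all differ -> CONFLICT
i=1: L=hotel, R=foxtrot=BASE -> take LEFT -> hotel
i=2: L=hotel, R=india=BASE -> take LEFT -> hotel
i=3: BASE=foxtrot L=golf R=hotel all differ -> CONFLICT
Index 2 -> hotel

Answer: hotel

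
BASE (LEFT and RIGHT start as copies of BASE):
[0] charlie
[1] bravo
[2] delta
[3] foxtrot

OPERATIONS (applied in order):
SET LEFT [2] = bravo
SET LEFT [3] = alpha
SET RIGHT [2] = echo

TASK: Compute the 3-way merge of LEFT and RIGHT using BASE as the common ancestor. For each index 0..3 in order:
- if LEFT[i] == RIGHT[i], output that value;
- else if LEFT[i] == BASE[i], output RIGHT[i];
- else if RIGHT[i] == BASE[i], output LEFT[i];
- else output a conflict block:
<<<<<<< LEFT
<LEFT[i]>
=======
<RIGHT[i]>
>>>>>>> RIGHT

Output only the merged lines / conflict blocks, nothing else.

Final LEFT:  [charlie, bravo, bravo, alpha]
Final RIGHT: [charlie, bravo, echo, foxtrot]
i=0: L=charlie R=charlie -> agree -> charlie
i=1: L=bravo R=bravo -> agree -> bravo
i=2: BASE=delta L=bravo R=echo all differ -> CONFLICT
i=3: L=alpha, R=foxtrot=BASE -> take LEFT -> alpha

Answer: charlie
bravo
<<<<<<< LEFT
bravo
=======
echo
>>>>>>> RIGHT
alpha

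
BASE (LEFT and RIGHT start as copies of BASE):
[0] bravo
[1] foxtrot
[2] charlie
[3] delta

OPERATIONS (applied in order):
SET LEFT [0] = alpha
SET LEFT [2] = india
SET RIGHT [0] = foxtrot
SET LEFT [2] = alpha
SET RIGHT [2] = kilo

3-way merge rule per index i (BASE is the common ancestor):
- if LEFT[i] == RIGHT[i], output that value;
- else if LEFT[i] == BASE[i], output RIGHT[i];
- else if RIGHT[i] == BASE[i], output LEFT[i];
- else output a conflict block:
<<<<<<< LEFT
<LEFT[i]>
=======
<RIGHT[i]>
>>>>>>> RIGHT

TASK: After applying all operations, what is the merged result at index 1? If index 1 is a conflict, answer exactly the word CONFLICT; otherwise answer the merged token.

Final LEFT:  [alpha, foxtrot, alpha, delta]
Final RIGHT: [foxtrot, foxtrot, kilo, delta]
i=0: BASE=bravo L=alpha R=foxtrot all differ -> CONFLICT
i=1: L=foxtrot R=foxtrot -> agree -> foxtrot
i=2: BASE=charlie L=alpha R=kilo all differ -> CONFLICT
i=3: L=delta R=delta -> agree -> delta
Index 1 -> foxtrot

Answer: foxtrot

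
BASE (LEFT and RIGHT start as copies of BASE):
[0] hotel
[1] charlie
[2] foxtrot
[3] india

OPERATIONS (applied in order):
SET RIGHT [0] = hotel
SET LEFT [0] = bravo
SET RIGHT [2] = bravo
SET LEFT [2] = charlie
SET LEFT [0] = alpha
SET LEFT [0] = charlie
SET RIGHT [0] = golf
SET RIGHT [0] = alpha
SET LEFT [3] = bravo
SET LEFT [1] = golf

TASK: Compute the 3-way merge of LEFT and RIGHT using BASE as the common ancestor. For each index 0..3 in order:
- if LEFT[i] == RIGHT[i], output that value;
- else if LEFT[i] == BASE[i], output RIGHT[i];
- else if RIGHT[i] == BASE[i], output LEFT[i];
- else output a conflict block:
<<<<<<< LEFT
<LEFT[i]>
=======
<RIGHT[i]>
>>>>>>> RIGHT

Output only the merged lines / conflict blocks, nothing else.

Final LEFT:  [charlie, golf, charlie, bravo]
Final RIGHT: [alpha, charlie, bravo, india]
i=0: BASE=hotel L=charlie R=alpha all differ -> CONFLICT
i=1: L=golf, R=charlie=BASE -> take LEFT -> golf
i=2: BASE=foxtrot L=charlie R=bravo all differ -> CONFLICT
i=3: L=bravo, R=india=BASE -> take LEFT -> bravo

Answer: <<<<<<< LEFT
charlie
=======
alpha
>>>>>>> RIGHT
golf
<<<<<<< LEFT
charlie
=======
bravo
>>>>>>> RIGHT
bravo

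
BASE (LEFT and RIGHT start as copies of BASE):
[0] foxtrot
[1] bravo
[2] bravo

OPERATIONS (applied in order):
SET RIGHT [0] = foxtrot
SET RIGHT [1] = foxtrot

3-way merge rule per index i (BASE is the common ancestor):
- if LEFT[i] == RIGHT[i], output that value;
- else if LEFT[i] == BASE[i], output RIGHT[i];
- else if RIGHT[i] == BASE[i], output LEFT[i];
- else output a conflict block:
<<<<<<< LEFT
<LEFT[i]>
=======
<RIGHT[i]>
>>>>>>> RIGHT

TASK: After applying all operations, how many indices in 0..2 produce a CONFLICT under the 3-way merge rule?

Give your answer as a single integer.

Final LEFT:  [foxtrot, bravo, bravo]
Final RIGHT: [foxtrot, foxtrot, bravo]
i=0: L=foxtrot R=foxtrot -> agree -> foxtrot
i=1: L=bravo=BASE, R=foxtrot -> take RIGHT -> foxtrot
i=2: L=bravo R=bravo -> agree -> bravo
Conflict count: 0

Answer: 0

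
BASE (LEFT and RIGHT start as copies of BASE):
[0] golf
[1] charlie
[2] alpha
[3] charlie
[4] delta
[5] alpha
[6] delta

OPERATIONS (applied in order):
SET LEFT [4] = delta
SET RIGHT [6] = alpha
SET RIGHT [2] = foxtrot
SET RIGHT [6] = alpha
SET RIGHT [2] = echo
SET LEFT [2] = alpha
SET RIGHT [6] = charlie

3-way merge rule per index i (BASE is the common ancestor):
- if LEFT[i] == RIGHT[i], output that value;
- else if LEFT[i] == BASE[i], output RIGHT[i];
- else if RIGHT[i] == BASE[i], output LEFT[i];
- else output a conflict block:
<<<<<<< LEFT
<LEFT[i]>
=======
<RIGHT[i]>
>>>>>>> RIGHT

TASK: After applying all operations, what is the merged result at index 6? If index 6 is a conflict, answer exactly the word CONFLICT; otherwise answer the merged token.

Answer: charlie

Derivation:
Final LEFT:  [golf, charlie, alpha, charlie, delta, alpha, delta]
Final RIGHT: [golf, charlie, echo, charlie, delta, alpha, charlie]
i=0: L=golf R=golf -> agree -> golf
i=1: L=charlie R=charlie -> agree -> charlie
i=2: L=alpha=BASE, R=echo -> take RIGHT -> echo
i=3: L=charlie R=charlie -> agree -> charlie
i=4: L=delta R=delta -> agree -> delta
i=5: L=alpha R=alpha -> agree -> alpha
i=6: L=delta=BASE, R=charlie -> take RIGHT -> charlie
Index 6 -> charlie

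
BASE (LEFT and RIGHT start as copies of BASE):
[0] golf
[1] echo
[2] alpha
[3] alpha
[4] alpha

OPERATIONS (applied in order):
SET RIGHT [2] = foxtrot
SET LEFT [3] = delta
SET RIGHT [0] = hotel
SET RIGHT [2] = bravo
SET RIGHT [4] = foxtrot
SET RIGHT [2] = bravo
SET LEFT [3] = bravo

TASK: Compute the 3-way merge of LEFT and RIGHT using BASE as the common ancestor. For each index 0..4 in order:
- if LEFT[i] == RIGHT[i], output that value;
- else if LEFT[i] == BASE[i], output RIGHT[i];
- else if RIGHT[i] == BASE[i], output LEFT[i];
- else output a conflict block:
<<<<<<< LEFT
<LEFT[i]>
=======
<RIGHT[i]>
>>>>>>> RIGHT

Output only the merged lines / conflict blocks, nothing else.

Answer: hotel
echo
bravo
bravo
foxtrot

Derivation:
Final LEFT:  [golf, echo, alpha, bravo, alpha]
Final RIGHT: [hotel, echo, bravo, alpha, foxtrot]
i=0: L=golf=BASE, R=hotel -> take RIGHT -> hotel
i=1: L=echo R=echo -> agree -> echo
i=2: L=alpha=BASE, R=bravo -> take RIGHT -> bravo
i=3: L=bravo, R=alpha=BASE -> take LEFT -> bravo
i=4: L=alpha=BASE, R=foxtrot -> take RIGHT -> foxtrot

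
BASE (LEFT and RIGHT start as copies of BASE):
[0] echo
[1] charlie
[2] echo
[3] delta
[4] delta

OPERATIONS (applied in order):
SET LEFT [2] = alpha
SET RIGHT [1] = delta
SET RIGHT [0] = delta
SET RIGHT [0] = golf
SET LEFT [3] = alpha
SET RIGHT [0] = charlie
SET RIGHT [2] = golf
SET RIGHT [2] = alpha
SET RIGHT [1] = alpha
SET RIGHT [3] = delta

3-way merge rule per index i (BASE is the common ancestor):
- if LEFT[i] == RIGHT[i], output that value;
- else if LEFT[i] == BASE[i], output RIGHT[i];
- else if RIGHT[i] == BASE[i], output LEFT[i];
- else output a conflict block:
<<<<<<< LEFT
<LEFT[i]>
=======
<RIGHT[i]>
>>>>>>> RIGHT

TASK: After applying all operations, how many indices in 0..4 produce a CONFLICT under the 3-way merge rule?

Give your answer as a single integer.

Answer: 0

Derivation:
Final LEFT:  [echo, charlie, alpha, alpha, delta]
Final RIGHT: [charlie, alpha, alpha, delta, delta]
i=0: L=echo=BASE, R=charlie -> take RIGHT -> charlie
i=1: L=charlie=BASE, R=alpha -> take RIGHT -> alpha
i=2: L=alpha R=alpha -> agree -> alpha
i=3: L=alpha, R=delta=BASE -> take LEFT -> alpha
i=4: L=delta R=delta -> agree -> delta
Conflict count: 0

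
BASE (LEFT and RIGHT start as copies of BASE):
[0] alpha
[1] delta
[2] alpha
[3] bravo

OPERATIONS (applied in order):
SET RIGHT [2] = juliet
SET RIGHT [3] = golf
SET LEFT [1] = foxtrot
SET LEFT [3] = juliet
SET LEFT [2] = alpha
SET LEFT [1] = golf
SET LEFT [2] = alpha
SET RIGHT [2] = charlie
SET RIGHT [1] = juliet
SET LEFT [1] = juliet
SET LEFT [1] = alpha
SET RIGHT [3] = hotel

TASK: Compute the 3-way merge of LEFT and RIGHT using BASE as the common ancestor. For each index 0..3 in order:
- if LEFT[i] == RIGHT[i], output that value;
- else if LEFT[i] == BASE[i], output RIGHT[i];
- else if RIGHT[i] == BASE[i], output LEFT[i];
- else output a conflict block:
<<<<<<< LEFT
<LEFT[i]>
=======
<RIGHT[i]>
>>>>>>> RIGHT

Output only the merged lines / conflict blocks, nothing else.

Answer: alpha
<<<<<<< LEFT
alpha
=======
juliet
>>>>>>> RIGHT
charlie
<<<<<<< LEFT
juliet
=======
hotel
>>>>>>> RIGHT

Derivation:
Final LEFT:  [alpha, alpha, alpha, juliet]
Final RIGHT: [alpha, juliet, charlie, hotel]
i=0: L=alpha R=alpha -> agree -> alpha
i=1: BASE=delta L=alpha R=juliet all differ -> CONFLICT
i=2: L=alpha=BASE, R=charlie -> take RIGHT -> charlie
i=3: BASE=bravo L=juliet R=hotel all differ -> CONFLICT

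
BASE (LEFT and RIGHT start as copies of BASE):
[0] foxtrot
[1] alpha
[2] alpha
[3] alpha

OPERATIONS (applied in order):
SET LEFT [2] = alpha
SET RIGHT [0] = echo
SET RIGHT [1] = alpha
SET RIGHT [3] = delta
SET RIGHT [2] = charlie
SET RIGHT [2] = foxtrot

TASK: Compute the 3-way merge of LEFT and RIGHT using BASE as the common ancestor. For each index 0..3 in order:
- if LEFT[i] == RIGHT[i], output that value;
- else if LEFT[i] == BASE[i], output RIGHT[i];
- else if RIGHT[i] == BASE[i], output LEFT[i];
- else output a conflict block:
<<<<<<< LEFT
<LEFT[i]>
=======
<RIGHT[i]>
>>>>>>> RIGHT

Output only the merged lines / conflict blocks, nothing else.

Answer: echo
alpha
foxtrot
delta

Derivation:
Final LEFT:  [foxtrot, alpha, alpha, alpha]
Final RIGHT: [echo, alpha, foxtrot, delta]
i=0: L=foxtrot=BASE, R=echo -> take RIGHT -> echo
i=1: L=alpha R=alpha -> agree -> alpha
i=2: L=alpha=BASE, R=foxtrot -> take RIGHT -> foxtrot
i=3: L=alpha=BASE, R=delta -> take RIGHT -> delta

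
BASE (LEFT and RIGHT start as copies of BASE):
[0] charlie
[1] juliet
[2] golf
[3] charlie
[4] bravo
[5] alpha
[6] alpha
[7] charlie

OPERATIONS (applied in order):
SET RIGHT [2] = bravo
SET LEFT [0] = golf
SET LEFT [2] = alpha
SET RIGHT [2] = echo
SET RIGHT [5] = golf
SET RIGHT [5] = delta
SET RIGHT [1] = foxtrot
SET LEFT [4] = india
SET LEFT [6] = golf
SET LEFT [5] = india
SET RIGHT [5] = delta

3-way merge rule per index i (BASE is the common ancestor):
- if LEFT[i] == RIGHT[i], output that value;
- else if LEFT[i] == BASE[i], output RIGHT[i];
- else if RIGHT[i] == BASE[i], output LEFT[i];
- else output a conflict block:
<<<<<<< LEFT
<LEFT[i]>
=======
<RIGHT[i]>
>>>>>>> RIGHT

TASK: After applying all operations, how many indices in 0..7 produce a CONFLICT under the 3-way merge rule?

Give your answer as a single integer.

Answer: 2

Derivation:
Final LEFT:  [golf, juliet, alpha, charlie, india, india, golf, charlie]
Final RIGHT: [charlie, foxtrot, echo, charlie, bravo, delta, alpha, charlie]
i=0: L=golf, R=charlie=BASE -> take LEFT -> golf
i=1: L=juliet=BASE, R=foxtrot -> take RIGHT -> foxtrot
i=2: BASE=golf L=alpha R=echo all differ -> CONFLICT
i=3: L=charlie R=charlie -> agree -> charlie
i=4: L=india, R=bravo=BASE -> take LEFT -> india
i=5: BASE=alpha L=india R=delta all differ -> CONFLICT
i=6: L=golf, R=alpha=BASE -> take LEFT -> golf
i=7: L=charlie R=charlie -> agree -> charlie
Conflict count: 2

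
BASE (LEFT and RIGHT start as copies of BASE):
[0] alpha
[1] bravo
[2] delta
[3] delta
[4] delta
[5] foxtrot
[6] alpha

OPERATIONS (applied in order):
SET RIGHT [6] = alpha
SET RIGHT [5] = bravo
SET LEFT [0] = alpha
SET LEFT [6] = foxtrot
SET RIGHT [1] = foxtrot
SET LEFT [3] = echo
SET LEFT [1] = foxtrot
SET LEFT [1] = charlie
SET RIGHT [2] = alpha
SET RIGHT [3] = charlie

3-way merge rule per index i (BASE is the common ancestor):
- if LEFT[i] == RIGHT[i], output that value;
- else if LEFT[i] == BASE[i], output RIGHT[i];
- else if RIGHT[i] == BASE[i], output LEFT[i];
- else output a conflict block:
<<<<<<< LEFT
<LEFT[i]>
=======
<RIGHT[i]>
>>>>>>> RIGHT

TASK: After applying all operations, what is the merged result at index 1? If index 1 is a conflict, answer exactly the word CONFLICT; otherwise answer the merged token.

Final LEFT:  [alpha, charlie, delta, echo, delta, foxtrot, foxtrot]
Final RIGHT: [alpha, foxtrot, alpha, charlie, delta, bravo, alpha]
i=0: L=alpha R=alpha -> agree -> alpha
i=1: BASE=bravo L=charlie R=foxtrot all differ -> CONFLICT
i=2: L=delta=BASE, R=alpha -> take RIGHT -> alpha
i=3: BASE=delta L=echo R=charlie all differ -> CONFLICT
i=4: L=delta R=delta -> agree -> delta
i=5: L=foxtrot=BASE, R=bravo -> take RIGHT -> bravo
i=6: L=foxtrot, R=alpha=BASE -> take LEFT -> foxtrot
Index 1 -> CONFLICT

Answer: CONFLICT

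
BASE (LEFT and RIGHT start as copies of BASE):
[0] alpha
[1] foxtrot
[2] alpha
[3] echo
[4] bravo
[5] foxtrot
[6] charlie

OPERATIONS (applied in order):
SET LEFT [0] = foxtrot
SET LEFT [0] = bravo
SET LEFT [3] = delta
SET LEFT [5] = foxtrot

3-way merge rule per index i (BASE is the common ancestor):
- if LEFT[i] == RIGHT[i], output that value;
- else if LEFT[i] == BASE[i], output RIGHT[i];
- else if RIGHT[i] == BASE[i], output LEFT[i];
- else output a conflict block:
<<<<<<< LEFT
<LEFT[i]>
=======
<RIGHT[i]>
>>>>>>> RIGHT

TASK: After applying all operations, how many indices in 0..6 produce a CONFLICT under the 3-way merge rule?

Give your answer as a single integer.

Answer: 0

Derivation:
Final LEFT:  [bravo, foxtrot, alpha, delta, bravo, foxtrot, charlie]
Final RIGHT: [alpha, foxtrot, alpha, echo, bravo, foxtrot, charlie]
i=0: L=bravo, R=alpha=BASE -> take LEFT -> bravo
i=1: L=foxtrot R=foxtrot -> agree -> foxtrot
i=2: L=alpha R=alpha -> agree -> alpha
i=3: L=delta, R=echo=BASE -> take LEFT -> delta
i=4: L=bravo R=bravo -> agree -> bravo
i=5: L=foxtrot R=foxtrot -> agree -> foxtrot
i=6: L=charlie R=charlie -> agree -> charlie
Conflict count: 0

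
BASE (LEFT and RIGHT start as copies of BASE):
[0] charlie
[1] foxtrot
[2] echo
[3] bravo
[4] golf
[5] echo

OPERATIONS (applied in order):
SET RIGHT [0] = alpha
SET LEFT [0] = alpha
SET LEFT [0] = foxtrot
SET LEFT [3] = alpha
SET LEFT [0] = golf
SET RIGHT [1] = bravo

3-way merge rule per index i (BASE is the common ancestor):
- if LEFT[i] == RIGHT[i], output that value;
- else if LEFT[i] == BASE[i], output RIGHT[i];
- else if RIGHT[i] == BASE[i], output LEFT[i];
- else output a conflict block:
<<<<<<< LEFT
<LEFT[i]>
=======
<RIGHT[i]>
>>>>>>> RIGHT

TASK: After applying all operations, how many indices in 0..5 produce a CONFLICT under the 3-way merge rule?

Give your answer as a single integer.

Answer: 1

Derivation:
Final LEFT:  [golf, foxtrot, echo, alpha, golf, echo]
Final RIGHT: [alpha, bravo, echo, bravo, golf, echo]
i=0: BASE=charlie L=golf R=alpha all differ -> CONFLICT
i=1: L=foxtrot=BASE, R=bravo -> take RIGHT -> bravo
i=2: L=echo R=echo -> agree -> echo
i=3: L=alpha, R=bravo=BASE -> take LEFT -> alpha
i=4: L=golf R=golf -> agree -> golf
i=5: L=echo R=echo -> agree -> echo
Conflict count: 1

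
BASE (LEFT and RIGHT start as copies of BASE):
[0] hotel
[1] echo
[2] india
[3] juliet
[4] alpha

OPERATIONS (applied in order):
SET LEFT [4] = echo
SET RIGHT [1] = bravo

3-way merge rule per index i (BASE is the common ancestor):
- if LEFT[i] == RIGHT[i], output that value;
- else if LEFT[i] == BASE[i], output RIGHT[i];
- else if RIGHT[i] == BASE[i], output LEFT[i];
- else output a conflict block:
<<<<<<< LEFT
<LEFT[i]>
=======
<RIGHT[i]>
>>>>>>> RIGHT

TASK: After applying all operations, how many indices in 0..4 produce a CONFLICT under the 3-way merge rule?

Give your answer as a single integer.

Final LEFT:  [hotel, echo, india, juliet, echo]
Final RIGHT: [hotel, bravo, india, juliet, alpha]
i=0: L=hotel R=hotel -> agree -> hotel
i=1: L=echo=BASE, R=bravo -> take RIGHT -> bravo
i=2: L=india R=india -> agree -> india
i=3: L=juliet R=juliet -> agree -> juliet
i=4: L=echo, R=alpha=BASE -> take LEFT -> echo
Conflict count: 0

Answer: 0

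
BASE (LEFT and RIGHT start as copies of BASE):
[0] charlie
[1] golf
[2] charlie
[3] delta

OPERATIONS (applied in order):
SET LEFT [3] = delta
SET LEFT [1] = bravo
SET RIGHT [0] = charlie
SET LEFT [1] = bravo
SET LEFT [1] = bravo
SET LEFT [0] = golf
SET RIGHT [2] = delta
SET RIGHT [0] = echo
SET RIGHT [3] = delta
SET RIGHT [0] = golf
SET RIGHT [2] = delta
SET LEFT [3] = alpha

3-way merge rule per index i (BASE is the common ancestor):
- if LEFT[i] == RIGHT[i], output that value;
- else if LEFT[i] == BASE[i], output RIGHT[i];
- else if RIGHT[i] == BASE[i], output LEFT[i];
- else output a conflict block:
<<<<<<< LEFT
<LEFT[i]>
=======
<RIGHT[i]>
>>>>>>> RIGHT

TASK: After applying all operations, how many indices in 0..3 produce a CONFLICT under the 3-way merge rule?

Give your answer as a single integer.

Final LEFT:  [golf, bravo, charlie, alpha]
Final RIGHT: [golf, golf, delta, delta]
i=0: L=golf R=golf -> agree -> golf
i=1: L=bravo, R=golf=BASE -> take LEFT -> bravo
i=2: L=charlie=BASE, R=delta -> take RIGHT -> delta
i=3: L=alpha, R=delta=BASE -> take LEFT -> alpha
Conflict count: 0

Answer: 0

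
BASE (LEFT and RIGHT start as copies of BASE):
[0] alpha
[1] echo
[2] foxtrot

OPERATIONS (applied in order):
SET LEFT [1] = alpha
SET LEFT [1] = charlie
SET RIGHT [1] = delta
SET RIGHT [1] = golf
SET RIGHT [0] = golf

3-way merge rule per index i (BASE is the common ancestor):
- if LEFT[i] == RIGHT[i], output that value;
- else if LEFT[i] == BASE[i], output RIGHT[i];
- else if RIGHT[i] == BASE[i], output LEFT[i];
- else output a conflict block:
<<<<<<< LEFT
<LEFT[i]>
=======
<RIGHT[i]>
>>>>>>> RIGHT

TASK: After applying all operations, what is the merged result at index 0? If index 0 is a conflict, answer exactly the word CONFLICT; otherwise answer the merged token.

Final LEFT:  [alpha, charlie, foxtrot]
Final RIGHT: [golf, golf, foxtrot]
i=0: L=alpha=BASE, R=golf -> take RIGHT -> golf
i=1: BASE=echo L=charlie R=golf all differ -> CONFLICT
i=2: L=foxtrot R=foxtrot -> agree -> foxtrot
Index 0 -> golf

Answer: golf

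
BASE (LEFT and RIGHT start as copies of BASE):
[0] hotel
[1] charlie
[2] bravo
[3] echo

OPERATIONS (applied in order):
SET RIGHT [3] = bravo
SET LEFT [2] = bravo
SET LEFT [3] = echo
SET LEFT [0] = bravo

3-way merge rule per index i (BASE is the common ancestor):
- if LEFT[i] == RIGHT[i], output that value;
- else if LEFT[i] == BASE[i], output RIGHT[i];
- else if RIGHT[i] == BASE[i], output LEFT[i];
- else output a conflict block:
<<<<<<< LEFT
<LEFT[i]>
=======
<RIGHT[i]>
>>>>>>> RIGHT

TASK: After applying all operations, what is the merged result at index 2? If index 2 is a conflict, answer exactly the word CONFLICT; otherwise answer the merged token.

Final LEFT:  [bravo, charlie, bravo, echo]
Final RIGHT: [hotel, charlie, bravo, bravo]
i=0: L=bravo, R=hotel=BASE -> take LEFT -> bravo
i=1: L=charlie R=charlie -> agree -> charlie
i=2: L=bravo R=bravo -> agree -> bravo
i=3: L=echo=BASE, R=bravo -> take RIGHT -> bravo
Index 2 -> bravo

Answer: bravo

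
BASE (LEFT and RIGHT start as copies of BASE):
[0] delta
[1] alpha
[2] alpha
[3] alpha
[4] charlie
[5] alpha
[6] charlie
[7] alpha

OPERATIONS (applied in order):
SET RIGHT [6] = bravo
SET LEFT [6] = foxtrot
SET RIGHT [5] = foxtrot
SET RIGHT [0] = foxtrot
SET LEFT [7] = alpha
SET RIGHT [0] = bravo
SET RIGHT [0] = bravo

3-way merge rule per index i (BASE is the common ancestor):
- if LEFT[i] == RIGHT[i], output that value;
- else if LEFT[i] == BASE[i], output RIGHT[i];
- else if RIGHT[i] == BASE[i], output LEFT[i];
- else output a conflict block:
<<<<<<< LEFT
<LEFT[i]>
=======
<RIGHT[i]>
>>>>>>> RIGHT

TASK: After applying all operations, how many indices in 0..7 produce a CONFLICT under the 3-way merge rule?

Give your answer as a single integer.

Final LEFT:  [delta, alpha, alpha, alpha, charlie, alpha, foxtrot, alpha]
Final RIGHT: [bravo, alpha, alpha, alpha, charlie, foxtrot, bravo, alpha]
i=0: L=delta=BASE, R=bravo -> take RIGHT -> bravo
i=1: L=alpha R=alpha -> agree -> alpha
i=2: L=alpha R=alpha -> agree -> alpha
i=3: L=alpha R=alpha -> agree -> alpha
i=4: L=charlie R=charlie -> agree -> charlie
i=5: L=alpha=BASE, R=foxtrot -> take RIGHT -> foxtrot
i=6: BASE=charlie L=foxtrot R=bravo all differ -> CONFLICT
i=7: L=alpha R=alpha -> agree -> alpha
Conflict count: 1

Answer: 1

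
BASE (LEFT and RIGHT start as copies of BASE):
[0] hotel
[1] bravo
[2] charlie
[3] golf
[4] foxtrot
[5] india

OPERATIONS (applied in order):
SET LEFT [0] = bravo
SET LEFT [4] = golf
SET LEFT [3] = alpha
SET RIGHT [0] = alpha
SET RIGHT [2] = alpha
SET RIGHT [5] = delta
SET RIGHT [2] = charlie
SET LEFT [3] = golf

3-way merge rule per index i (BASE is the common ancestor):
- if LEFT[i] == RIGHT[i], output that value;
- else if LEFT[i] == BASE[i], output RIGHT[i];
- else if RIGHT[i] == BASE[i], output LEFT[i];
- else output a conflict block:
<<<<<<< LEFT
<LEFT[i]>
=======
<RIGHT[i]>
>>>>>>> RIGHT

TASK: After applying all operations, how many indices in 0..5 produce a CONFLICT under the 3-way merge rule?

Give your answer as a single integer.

Final LEFT:  [bravo, bravo, charlie, golf, golf, india]
Final RIGHT: [alpha, bravo, charlie, golf, foxtrot, delta]
i=0: BASE=hotel L=bravo R=alpha all differ -> CONFLICT
i=1: L=bravo R=bravo -> agree -> bravo
i=2: L=charlie R=charlie -> agree -> charlie
i=3: L=golf R=golf -> agree -> golf
i=4: L=golf, R=foxtrot=BASE -> take LEFT -> golf
i=5: L=india=BASE, R=delta -> take RIGHT -> delta
Conflict count: 1

Answer: 1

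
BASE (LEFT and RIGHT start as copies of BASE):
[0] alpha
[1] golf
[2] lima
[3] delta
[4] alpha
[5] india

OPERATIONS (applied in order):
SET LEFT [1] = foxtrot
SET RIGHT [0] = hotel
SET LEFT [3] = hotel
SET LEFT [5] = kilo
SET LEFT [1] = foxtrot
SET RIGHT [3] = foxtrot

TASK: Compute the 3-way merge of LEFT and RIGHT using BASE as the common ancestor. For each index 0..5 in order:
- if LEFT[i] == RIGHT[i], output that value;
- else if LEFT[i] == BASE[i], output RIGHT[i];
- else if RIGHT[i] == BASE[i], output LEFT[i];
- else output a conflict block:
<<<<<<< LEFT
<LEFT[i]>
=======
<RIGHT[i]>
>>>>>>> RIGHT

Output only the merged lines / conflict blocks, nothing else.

Final LEFT:  [alpha, foxtrot, lima, hotel, alpha, kilo]
Final RIGHT: [hotel, golf, lima, foxtrot, alpha, india]
i=0: L=alpha=BASE, R=hotel -> take RIGHT -> hotel
i=1: L=foxtrot, R=golf=BASE -> take LEFT -> foxtrot
i=2: L=lima R=lima -> agree -> lima
i=3: BASE=delta L=hotel R=foxtrot all differ -> CONFLICT
i=4: L=alpha R=alpha -> agree -> alpha
i=5: L=kilo, R=india=BASE -> take LEFT -> kilo

Answer: hotel
foxtrot
lima
<<<<<<< LEFT
hotel
=======
foxtrot
>>>>>>> RIGHT
alpha
kilo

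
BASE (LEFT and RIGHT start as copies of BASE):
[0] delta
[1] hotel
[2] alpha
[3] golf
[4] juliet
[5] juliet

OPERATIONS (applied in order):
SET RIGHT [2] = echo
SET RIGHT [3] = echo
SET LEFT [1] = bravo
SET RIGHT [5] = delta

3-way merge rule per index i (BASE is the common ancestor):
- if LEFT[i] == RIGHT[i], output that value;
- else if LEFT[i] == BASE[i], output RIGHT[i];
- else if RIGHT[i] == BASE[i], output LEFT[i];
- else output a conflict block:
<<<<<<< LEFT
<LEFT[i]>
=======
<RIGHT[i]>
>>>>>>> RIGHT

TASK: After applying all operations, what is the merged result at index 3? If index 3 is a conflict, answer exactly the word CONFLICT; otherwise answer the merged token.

Final LEFT:  [delta, bravo, alpha, golf, juliet, juliet]
Final RIGHT: [delta, hotel, echo, echo, juliet, delta]
i=0: L=delta R=delta -> agree -> delta
i=1: L=bravo, R=hotel=BASE -> take LEFT -> bravo
i=2: L=alpha=BASE, R=echo -> take RIGHT -> echo
i=3: L=golf=BASE, R=echo -> take RIGHT -> echo
i=4: L=juliet R=juliet -> agree -> juliet
i=5: L=juliet=BASE, R=delta -> take RIGHT -> delta
Index 3 -> echo

Answer: echo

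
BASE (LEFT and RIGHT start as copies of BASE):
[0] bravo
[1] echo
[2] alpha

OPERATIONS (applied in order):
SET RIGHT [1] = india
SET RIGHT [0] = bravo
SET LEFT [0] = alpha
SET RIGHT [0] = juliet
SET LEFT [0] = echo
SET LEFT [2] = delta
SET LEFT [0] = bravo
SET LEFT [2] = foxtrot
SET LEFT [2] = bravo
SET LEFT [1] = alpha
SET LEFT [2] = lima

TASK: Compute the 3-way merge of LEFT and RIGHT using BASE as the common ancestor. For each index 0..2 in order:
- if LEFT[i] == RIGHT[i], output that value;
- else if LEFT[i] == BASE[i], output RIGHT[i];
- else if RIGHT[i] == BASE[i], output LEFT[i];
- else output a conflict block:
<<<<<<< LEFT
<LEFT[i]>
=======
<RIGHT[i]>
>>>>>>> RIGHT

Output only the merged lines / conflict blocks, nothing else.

Final LEFT:  [bravo, alpha, lima]
Final RIGHT: [juliet, india, alpha]
i=0: L=bravo=BASE, R=juliet -> take RIGHT -> juliet
i=1: BASE=echo L=alpha R=india all differ -> CONFLICT
i=2: L=lima, R=alpha=BASE -> take LEFT -> lima

Answer: juliet
<<<<<<< LEFT
alpha
=======
india
>>>>>>> RIGHT
lima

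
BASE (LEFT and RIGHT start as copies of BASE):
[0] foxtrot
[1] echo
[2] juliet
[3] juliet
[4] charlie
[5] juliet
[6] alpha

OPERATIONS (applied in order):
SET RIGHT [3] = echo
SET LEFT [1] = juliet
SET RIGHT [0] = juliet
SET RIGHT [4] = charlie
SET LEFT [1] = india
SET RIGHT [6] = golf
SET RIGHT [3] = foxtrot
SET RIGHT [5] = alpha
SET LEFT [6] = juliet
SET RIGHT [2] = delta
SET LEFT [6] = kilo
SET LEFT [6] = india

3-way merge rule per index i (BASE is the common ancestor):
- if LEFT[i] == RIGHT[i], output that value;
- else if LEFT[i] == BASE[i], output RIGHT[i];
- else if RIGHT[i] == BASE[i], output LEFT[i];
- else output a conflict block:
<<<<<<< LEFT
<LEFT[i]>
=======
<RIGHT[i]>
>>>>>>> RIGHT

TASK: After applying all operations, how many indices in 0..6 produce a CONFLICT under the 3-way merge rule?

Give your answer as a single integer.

Answer: 1

Derivation:
Final LEFT:  [foxtrot, india, juliet, juliet, charlie, juliet, india]
Final RIGHT: [juliet, echo, delta, foxtrot, charlie, alpha, golf]
i=0: L=foxtrot=BASE, R=juliet -> take RIGHT -> juliet
i=1: L=india, R=echo=BASE -> take LEFT -> india
i=2: L=juliet=BASE, R=delta -> take RIGHT -> delta
i=3: L=juliet=BASE, R=foxtrot -> take RIGHT -> foxtrot
i=4: L=charlie R=charlie -> agree -> charlie
i=5: L=juliet=BASE, R=alpha -> take RIGHT -> alpha
i=6: BASE=alpha L=india R=golf all differ -> CONFLICT
Conflict count: 1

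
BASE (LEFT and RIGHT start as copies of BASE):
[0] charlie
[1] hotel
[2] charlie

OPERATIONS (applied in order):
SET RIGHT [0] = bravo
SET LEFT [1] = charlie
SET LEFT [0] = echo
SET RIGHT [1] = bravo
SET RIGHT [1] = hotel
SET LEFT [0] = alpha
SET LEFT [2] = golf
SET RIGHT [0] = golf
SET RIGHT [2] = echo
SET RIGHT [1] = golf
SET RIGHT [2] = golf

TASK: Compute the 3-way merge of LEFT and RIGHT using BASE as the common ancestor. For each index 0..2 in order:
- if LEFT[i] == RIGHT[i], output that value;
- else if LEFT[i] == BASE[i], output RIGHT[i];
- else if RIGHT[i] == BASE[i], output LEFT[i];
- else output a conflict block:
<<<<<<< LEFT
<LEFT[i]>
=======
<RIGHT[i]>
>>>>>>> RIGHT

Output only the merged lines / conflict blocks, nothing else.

Answer: <<<<<<< LEFT
alpha
=======
golf
>>>>>>> RIGHT
<<<<<<< LEFT
charlie
=======
golf
>>>>>>> RIGHT
golf

Derivation:
Final LEFT:  [alpha, charlie, golf]
Final RIGHT: [golf, golf, golf]
i=0: BASE=charlie L=alpha R=golf all differ -> CONFLICT
i=1: BASE=hotel L=charlie R=golf all differ -> CONFLICT
i=2: L=golf R=golf -> agree -> golf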